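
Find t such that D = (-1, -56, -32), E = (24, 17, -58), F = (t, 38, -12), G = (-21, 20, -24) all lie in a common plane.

-39

Normal to plane DEG: n = (2560, 320, 3360); plane equation n·P = -128000.
Requiring n·F = -128000: (2560)t + (-28160) = -128000.
So t = -39.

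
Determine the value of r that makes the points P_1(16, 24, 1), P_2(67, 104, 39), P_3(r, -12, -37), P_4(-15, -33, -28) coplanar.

Coplanarity ⇔ det[P_1P_2; P_1P_3; P_1P_4] = 0.
Expanding, this is linear in r: (154)r + (-7854) = 0.
So r = 51.

51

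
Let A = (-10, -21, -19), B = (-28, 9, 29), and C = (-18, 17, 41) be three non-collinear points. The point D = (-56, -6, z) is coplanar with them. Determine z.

7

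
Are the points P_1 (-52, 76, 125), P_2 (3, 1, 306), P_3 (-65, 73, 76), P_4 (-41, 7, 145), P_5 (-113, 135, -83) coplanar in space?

The plane through P_1, P_2, P_3 has normal n = P_1P_2 × P_1P_3 = (4218, 342, -1140) and equation n·P = -335844.
Checking the remaining points: n·P_4 = -335844, n·P_5 = -335844.
All equal -335844, so all 5 points lie in one plane.

Yes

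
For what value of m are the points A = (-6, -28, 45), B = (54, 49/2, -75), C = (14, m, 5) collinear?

-21/2

Direction AB = (60, 105/2, -120). From the x-coordinate of C, the parameter along the line is τ = (14 − (-6))/60 = 1/3.
Then m = (-28) + 1/3·(105/2) = -21/2.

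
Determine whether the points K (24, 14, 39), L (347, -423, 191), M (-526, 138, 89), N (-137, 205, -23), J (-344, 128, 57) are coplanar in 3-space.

No

The plane through K, L, M has normal n = KL × KM = (-40698, -99750, -200298) and equation n·P = -10184874.
Checking the remaining points: n·N = -10266270, n·J = -10184874.
Since n·N = -10266270 ≠ -10184874, N is off the plane and the points are not all coplanar.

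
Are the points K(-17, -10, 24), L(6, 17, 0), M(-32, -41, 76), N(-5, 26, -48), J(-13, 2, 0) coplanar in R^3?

Yes

The plane through K, L, M has normal n = KL × KM = (660, -836, -308) and equation n·P = -10252.
Checking the remaining points: n·N = -10252, n·J = -10252.
All equal -10252, so all 5 points lie in one plane.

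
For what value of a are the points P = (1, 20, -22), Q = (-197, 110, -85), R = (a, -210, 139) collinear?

507

Collinearity requires PQ × PR = 0; each component is linear in a.
The y-component gives (-63)a + (31941) = 0, so a = 507.
The remaining components then also vanish.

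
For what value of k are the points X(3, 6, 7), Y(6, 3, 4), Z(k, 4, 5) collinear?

Collinearity requires XY × XZ = 0; each component is linear in k.
The y-component gives (-3)k + (15) = 0, so k = 5.
The remaining components then also vanish.

5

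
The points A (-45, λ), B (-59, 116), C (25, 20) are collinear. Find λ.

100

The three points are collinear iff det[AB; AC] = 0.
This determinant is linear in λ: (84)λ + (-8400) = 0, so λ = 100.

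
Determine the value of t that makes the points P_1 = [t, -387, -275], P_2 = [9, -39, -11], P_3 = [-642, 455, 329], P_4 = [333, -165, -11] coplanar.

423

Coplanarity ⇔ det[P_1P_2; P_1P_3; P_1P_4] = 0.
Expanding, this is linear in t: (-42840)t + (18121320) = 0.
So t = 423.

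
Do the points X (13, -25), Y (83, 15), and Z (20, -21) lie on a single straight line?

XY = (70, 40), XZ = (7, 4).
det[XY; XZ] = (70)(4) − (40)(7) = 0.
The determinant is zero, so the points are collinear.

Yes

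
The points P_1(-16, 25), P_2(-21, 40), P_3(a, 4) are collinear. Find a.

-9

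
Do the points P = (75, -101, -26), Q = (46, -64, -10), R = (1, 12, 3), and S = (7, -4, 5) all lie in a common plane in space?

The four points are coplanar iff the 3×3 determinant with rows PQ, PR, PS is zero.
Rows: (-29, 37, 16), (-74, 113, 29), (-68, 97, 31).
Expanding along the first row: (-29)(690) − (37)(-322) + (16)(506) = 0.
Zero determinant ⇒ coplanar.

Yes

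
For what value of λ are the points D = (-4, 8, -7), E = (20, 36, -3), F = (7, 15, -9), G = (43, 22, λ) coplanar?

-26

The points are coplanar iff DE · (DF × DG) = 0.
Expanding, this is linear in λ: (-140)λ + (-3640) = 0.
So λ = -26.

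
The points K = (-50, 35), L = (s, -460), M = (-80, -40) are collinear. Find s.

The three points are collinear iff det[KL; KM] = 0.
This determinant is linear in s: (-75)s + (-18600) = 0, so s = -248.

-248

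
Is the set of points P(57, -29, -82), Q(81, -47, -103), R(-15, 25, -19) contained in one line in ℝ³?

Yes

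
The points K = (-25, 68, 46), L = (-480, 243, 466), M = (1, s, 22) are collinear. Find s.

58

Direction KL = (-455, 175, 420). From the x-coordinate of M, the parameter along the line is τ = (1 − (-25))/(-455) = -2/35.
Then s = 68 + (-2/35)·(175) = 58.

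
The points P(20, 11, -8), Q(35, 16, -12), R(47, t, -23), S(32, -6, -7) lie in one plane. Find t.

Normal to plane PQS: n = (-63, -63, -315); plane equation n·X = 567.
Requiring n·R = 567: (-63)t + (4284) = 567.
So t = 59.

59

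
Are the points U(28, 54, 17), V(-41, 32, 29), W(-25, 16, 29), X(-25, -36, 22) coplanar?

No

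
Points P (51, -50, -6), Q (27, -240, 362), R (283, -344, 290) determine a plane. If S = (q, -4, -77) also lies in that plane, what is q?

The plane through P, Q, R has equation 51952x + 92480y + 51136z = -2281264.
Substituting S: (51952)q + (-4307392) = -2281264, so q = 39.

39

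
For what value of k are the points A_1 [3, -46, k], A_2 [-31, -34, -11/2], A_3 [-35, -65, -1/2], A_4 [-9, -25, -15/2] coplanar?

Coplanarity ⇔ det[A_1A_2; A_1A_3; A_1A_4] = 0.
Expanding, this is linear in k: (-646)k + (-2907) = 0.
So k = -9/2.

-9/2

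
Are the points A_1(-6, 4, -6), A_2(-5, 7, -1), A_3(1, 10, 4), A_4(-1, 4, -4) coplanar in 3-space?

No

The four points are coplanar iff the 3×3 determinant with rows A_1A_2, A_1A_3, A_1A_4 is zero.
Rows: (1, 3, 5), (7, 6, 10), (5, 0, 2).
Expanding along the first row: (1)(12) − (3)(-36) + (5)(-30) = -30.
Nonzero ⇒ not coplanar.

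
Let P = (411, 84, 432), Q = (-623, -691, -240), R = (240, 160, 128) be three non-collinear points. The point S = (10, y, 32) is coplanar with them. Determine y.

-69

A normal to the plane is n = PQ × PR = (286672, -199424, -211109).
S lies in the plane iff n · PS = 0.
This gives (-199424)y + (-13760256) = 0, so y = -69.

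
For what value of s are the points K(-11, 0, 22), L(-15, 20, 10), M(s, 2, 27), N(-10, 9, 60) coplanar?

The points are coplanar iff KL · (KM × KN) = 0.
Expanding, this is linear in s: (-868)s + (-9548) = 0.
So s = -11.

-11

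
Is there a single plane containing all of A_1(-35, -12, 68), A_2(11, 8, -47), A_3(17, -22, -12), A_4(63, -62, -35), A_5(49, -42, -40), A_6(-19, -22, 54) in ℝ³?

The plane through A_1, A_2, A_3 has normal n = A_1A_2 × A_1A_3 = (-2750, -2300, -1500) and equation n·P = 21850.
Checking the remaining points: n·A_4 = 21850, n·A_5 = 21850, n·A_6 = 21850.
All equal 21850, so all 6 points lie in one plane.

Yes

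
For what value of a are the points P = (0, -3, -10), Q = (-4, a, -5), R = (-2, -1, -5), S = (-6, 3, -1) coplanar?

Coplanarity ⇔ det[PQ; PR; PS] = 0.
Expanding, this is linear in a: (-12)a + (12) = 0.
So a = 1.

1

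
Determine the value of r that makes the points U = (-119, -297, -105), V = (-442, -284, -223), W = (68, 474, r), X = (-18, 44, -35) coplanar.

38

Normal to plane UVX: n = (41148, 10692, -111456); plane equation n·P = 3630744.
Requiring n·W = 3630744: (-111456)r + (7866072) = 3630744.
So r = 38.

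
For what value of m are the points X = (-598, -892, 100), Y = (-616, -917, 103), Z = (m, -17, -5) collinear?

Direction XY = (-18, -25, 3). From the y-coordinate of Z, the parameter along the line is τ = (-17 − (-892))/(-25) = -35.
Then m = (-598) + (-35)·(-18) = 32.

32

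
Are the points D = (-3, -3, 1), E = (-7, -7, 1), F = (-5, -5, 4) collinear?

DE = (-4, -4, 0), DF = (-2, -2, 3).
Comparing components 2 and 3: (-4)(3) − (0)(-2) = -12 ≠ 0, so DE and DF are not parallel and the points are not collinear.

No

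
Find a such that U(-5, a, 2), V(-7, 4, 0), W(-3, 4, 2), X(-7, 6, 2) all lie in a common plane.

5

Coplanarity ⇔ det[UV; UW; UX] = 0.
Expanding, this is linear in a: (8)a + (-40) = 0.
So a = 5.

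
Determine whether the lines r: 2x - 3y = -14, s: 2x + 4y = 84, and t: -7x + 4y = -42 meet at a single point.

Yes

Intersecting r and s: solving the 2×2 system gives (x, y) = (14, 14).
Substitute into t: (-7)(14) + (4)(14) = -42.
This equals -42, so (14, 14) lies on all three lines and they are concurrent.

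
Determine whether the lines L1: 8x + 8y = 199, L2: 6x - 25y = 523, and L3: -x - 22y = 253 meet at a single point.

No

The three lines meet at one point iff the augmented coefficient matrix [aᵢ bᵢ cᵢ] has rank < 3, i.e. its determinant vanishes.
Here the determinant is -6123.
Nonzero, so no common point exists.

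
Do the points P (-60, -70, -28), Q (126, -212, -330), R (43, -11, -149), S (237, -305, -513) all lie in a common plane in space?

Yes

A normal to the plane through P, Q, R is n = PQ × PR = (35000, -8600, 25600).
The plane has equation n·X = -2214800. For S: n·S = -2214800.
Equal, so S lies in the plane and all four are coplanar.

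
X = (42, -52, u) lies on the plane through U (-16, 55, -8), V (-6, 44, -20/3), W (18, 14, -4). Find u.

-20/3

A normal to the plane is n = UV × UW = (32/3, 16/3, -36).
X lies in the plane iff n · UX = 0.
This gives (-36)u + (-240) = 0, so u = -20/3.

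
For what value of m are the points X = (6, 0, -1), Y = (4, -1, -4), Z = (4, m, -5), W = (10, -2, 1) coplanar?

Coplanarity ⇔ det[XY; XZ; XW] = 0.
Expanding, this is linear in m: (8)m + (16) = 0.
So m = -2.

-2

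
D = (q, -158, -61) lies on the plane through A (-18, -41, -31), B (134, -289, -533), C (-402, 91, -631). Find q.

Coplanarity requires AB · (AC × AD) = 0.
AB = (152, -248, -502), AC = (-384, 132, -600); the triple product is linear in q with coefficient 215064 and constant term -27098064.
Setting it to zero: q = 126.

126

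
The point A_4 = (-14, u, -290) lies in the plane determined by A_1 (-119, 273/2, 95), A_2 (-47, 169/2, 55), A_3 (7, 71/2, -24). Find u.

-6

Coplanarity requires A_1A_2 · (A_1A_3 × A_1A_4) = 0.
A_1A_2 = (72, -52, -40), A_1A_3 = (126, -101, -119); the triple product is linear in u with coefficient 3528 and constant term 21168.
Setting it to zero: u = -6.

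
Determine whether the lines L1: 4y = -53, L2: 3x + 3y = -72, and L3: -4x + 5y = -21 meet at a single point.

Intersecting L1 and L2: solving the 2×2 system gives (x, y) = (-43/4, -53/4).
Substitute into L3: (-4)(-43/4) + (5)(-53/4) = -93/4.
But L3 requires -21 ≠ -93/4, so the three lines have no common point.

No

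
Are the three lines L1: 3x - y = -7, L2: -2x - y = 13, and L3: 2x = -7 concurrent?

Intersecting L1 and L2: solving the 2×2 system gives (x, y) = (-4, -5).
Substitute into L3: (2)(-4) + (0)(-5) = -8.
But L3 requires -7 ≠ -8, so the three lines have no common point.

No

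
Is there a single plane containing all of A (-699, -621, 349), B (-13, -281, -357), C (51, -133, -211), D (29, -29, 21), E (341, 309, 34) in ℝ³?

The plane through A, B, C has normal n = AB × AC = (154128, -145340, 79768) and equation n·P = 10359700.
Checking the remaining points: n·D = 10359700, n·E = 10359700.
All equal 10359700, so all 5 points lie in one plane.

Yes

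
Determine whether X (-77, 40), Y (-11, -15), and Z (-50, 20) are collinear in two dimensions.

XY = (66, -55), XZ = (27, -20).
Twice the signed area of △XYZ is (66)(-20) − (-55)(27) = 165.
The area is nonzero, so the three points are not collinear.

No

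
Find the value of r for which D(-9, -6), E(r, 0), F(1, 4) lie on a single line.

-3

Collinearity: (E − D) must be parallel to (F − D) = (10, 10).
Cross-multiplying the components: (r − (-9))·(10) = (6)·(10).
Solving gives r = -3.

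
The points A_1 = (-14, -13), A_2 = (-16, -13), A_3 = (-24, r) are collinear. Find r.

-13

The three points are collinear iff det[A_1A_2; A_1A_3] = 0.
This determinant is linear in r: (-2)r + (-26) = 0, so r = -13.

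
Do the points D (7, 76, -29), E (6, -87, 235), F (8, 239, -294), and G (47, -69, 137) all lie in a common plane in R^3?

The four points are coplanar iff the 3×3 determinant with rows DE, DF, DG is zero.
Rows: (-1, -163, 264), (1, 163, -265), (40, -145, 166).
Expanding along the first row: (-1)(-11367) − (-163)(10766) + (264)(-6665) = 6665.
Nonzero ⇒ not coplanar.

No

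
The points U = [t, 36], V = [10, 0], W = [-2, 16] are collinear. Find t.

-17

The three points are collinear iff det[UV; UW] = 0.
This determinant is linear in t: (-16)t + (-272) = 0, so t = -17.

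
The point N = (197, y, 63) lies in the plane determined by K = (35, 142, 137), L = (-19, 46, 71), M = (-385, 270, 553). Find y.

174

Coplanarity requires KL · (KM × KN) = 0.
KL = (-54, -96, -66), KM = (-420, 128, 416); the triple product is linear in y with coefficient 50184 and constant term -8732016.
Setting it to zero: y = 174.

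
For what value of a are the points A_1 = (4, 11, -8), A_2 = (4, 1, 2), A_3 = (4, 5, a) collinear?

-2

Direction A_1A_2 = (0, -10, 10). From the y-coordinate of A_3, the parameter along the line is τ = (5 − 11)/(-10) = 3/5.
Then a = (-8) + 3/5·(10) = -2.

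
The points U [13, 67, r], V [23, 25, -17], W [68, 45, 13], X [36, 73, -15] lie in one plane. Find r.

-31

The points are coplanar iff UV · (UW × UX) = 0.
Expanding, this is linear in r: (-1900)r + (-58900) = 0.
So r = -31.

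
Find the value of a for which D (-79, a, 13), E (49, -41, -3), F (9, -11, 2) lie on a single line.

55

Direction EF = (-40, 30, 5). From the x-coordinate of D, the parameter along the line is τ = (-79 − 49)/(-40) = 16/5.
Then a = (-41) + 16/5·(30) = 55.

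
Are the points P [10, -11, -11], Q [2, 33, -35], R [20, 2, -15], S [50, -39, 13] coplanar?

Yes

A normal to the plane through P, Q, R is n = PQ × PR = (136, -272, -544).
The plane has equation n·X = 10336. For S: n·S = 10336.
Equal, so S lies in the plane and all four are coplanar.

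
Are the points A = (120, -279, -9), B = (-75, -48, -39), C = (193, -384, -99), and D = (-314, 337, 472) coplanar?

No

With A as base: AB = (-195, 231, -30), AC = (73, -105, -90), AD = (-434, 616, 481).
AC × AD = (4935, 3947, -602).
AB · (AC × AD) = -32508.
Since -32508 ≠ 0, the four points are not coplanar.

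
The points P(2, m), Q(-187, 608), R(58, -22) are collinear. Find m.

122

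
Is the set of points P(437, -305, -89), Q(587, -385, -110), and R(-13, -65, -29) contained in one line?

No

PQ = (150, -80, -21), PR = (-450, 240, 60).
PQ × PR = (240, 450, 0).
The cross product is nonzero, so the points do not lie on one line.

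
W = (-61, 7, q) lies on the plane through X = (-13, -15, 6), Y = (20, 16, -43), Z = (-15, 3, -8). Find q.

20

The plane through X, Y, Z has equation 448x + 560y + 656z = -10288.
Substituting W: (656)q + (-23408) = -10288, so q = 20.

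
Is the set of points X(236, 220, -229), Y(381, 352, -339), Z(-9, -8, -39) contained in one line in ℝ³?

XY = (145, 132, -110), XZ = (-245, -228, 190).
XY × XZ = (0, -600, -720).
The cross product is nonzero, so the points do not lie on one line.

No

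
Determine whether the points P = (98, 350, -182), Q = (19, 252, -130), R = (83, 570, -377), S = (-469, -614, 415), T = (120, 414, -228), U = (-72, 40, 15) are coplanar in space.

Yes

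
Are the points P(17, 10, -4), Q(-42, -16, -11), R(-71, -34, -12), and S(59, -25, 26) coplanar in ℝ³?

Yes

The four points are coplanar iff the 3×3 determinant with rows PQ, PR, PS is zero.
Rows: (-59, -26, -7), (-88, -44, -8), (42, -35, 30).
Expanding along the first row: (-59)(-1600) − (-26)(-2304) + (-7)(4928) = 0.
Zero determinant ⇒ coplanar.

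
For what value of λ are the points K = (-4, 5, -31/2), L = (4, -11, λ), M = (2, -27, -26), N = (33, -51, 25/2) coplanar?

-12

Normal to plane KMN: n = (-1484, -1113/2, 848); plane equation n·P = -19981/2.
Requiring n·L = -19981/2: (848)λ + (371/2) = -19981/2.
So λ = -12.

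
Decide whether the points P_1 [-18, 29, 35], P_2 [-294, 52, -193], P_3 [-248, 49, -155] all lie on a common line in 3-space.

P_1P_2 = (-276, 23, -228), P_1P_3 = (-230, 20, -190).
P_1P_2 × P_1P_3 = (190, 0, -230).
The cross product is nonzero, so the points do not lie on one line.

No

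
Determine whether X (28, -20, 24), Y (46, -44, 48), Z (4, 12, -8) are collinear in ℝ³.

XY = (18, -24, 24), XZ = (-24, 32, -32).
Each component of XZ is -4/3 times the corresponding component of XY, so XZ = -4/3·XY and the points are collinear.

Yes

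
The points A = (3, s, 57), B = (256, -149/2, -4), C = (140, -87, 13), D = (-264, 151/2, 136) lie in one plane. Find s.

-49/2

The points are coplanar iff AB · (AC × AD) = 0.
Expanding, this is linear in s: (-7400)s + (-181300) = 0.
So s = -49/2.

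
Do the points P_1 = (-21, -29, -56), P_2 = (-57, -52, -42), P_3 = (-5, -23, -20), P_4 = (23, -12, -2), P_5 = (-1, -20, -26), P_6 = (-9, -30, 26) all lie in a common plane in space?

The plane through P_1, P_2, P_3 has normal n = P_1P_2 × P_1P_3 = (-912, 1520, 152) and equation n·P = -33440.
Checking the remaining points: n·P_4 = -39520, n·P_5 = -33440, n·P_6 = -33440.
Since n·P_4 = -39520 ≠ -33440, P_4 is off the plane and the points are not all coplanar.

No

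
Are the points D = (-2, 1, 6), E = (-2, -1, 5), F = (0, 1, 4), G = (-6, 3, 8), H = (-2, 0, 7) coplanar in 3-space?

No

The plane through D, E, F has normal n = DE × DF = (4, -2, 4) and equation n·P = 14.
Checking the remaining points: n·G = 2, n·H = 20.
Since n·G = 2 ≠ 14, G is off the plane and the points are not all coplanar.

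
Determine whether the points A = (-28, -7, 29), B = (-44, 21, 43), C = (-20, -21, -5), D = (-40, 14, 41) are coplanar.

A normal to the plane through A, B, C is n = AB × AC = (-756, -432, 0).
The plane has equation n·P = 24192. For D: n·D = 24192.
Equal, so D lies in the plane and all four are coplanar.

Yes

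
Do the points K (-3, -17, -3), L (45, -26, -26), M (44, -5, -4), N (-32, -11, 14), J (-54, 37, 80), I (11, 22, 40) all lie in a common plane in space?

The plane through K, L, M has normal n = KL × KM = (285, -1033, 999) and equation n·P = 13709.
Checking the remaining points: n·N = 16229, n·J = 26309, n·I = 20369.
Since n·N = 16229 ≠ 13709, N is off the plane and the points are not all coplanar.

No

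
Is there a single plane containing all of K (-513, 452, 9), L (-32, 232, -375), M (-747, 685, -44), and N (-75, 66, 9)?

No

With K as base: KL = (481, -220, -384), KM = (-234, 233, -53), KN = (438, -386, 0).
KM × KN = (-20458, -23214, -11730).
KL · (KM × KN) = -228898.
Since -228898 ≠ 0, the four points are not coplanar.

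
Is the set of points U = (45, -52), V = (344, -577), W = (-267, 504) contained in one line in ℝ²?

UV = (299, -525), UW = (-312, 556).
If collinear, UW would be a scalar multiple of UV. But (299)·(556) ≠ (-525)·(-312) (difference 2444), so they are not parallel; the points are not collinear.

No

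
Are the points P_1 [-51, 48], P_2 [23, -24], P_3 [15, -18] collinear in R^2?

P_1P_2 = (74, -72), P_1P_3 = (66, -66).
det[P_1P_2; P_1P_3] = (74)(-66) − (-72)(66) = -132.
The determinant is nonzero, so they are not collinear.

No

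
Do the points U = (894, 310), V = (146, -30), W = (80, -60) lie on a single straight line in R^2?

Yes

UV = (-748, -340), UW = (-814, -370).
det[UV; UW] = (-748)(-370) − (-340)(-814) = 0.
The determinant is zero, so the points are collinear.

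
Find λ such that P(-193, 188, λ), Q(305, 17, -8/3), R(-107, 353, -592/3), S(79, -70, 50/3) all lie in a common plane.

Coplanarity ⇔ det[PQ; PR; PS] = 0.
Expanding, this is linear in λ: (-111780)λ + (-14382360) = 0.
So λ = -386/3.

-386/3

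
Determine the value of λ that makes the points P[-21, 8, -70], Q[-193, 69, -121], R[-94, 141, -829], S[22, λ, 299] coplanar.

-59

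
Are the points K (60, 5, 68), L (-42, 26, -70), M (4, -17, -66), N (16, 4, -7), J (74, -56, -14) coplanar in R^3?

The plane through K, L, M has normal n = KL × KM = (-5850, -5940, 3420) and equation n·P = -148140.
Checking the remaining points: n·N = -141300, n·J = -148140.
Since n·N = -141300 ≠ -148140, N is off the plane and the points are not all coplanar.

No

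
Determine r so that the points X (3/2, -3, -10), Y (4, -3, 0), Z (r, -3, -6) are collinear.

Direction XY = (5/2, 0, 10). From the z-coordinate of Z, the parameter along the line is τ = (-6 − (-10))/10 = 2/5.
Then r = 3/2 + 2/5·(5/2) = 5/2.

5/2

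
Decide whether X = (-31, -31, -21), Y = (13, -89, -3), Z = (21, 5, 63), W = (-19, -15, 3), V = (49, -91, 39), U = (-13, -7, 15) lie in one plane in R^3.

Yes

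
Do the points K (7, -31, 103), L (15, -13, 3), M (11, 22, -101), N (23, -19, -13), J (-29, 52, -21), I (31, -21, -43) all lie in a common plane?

Yes

The plane through K, L, M has normal n = KL × KM = (1628, 1232, 352) and equation n·P = 9460.
Checking the remaining points: n·N = 9460, n·J = 9460, n·I = 9460.
All equal 9460, so all 6 points lie in one plane.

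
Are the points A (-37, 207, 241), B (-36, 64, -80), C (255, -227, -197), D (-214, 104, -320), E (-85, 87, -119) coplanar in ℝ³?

Yes

The plane through A, B, C has normal n = AB × AC = (-76680, -93294, 41322) and equation n·P = -6516096.
Checking the remaining points: n·D = -6516096, n·E = -6516096.
All equal -6516096, so all 5 points lie in one plane.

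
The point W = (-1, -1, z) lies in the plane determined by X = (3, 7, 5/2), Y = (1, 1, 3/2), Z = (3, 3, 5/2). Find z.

1/2

The plane through X, Y, Z has equation −4x + 8z = 8.
Substituting W: (8)z + (4) = 8, so z = 1/2.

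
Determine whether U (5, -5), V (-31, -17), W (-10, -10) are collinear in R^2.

UV = (-36, -12), UW = (-15, -5).
det[UV; UW] = (-36)(-5) − (-12)(-15) = 0.
The determinant is zero, so the points are collinear.

Yes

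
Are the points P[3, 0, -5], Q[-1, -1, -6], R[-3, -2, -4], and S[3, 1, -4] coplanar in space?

No

With P as base: PQ = (-4, -1, -1), PR = (-6, -2, 1), PS = (0, 1, 1).
PR × PS = (-3, 6, -6).
PQ · (PR × PS) = 12.
Since 12 ≠ 0, the four points are not coplanar.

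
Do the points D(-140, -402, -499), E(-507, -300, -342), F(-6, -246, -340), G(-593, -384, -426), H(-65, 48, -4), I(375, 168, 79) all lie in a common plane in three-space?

The plane through D, E, F has normal n = DE × DF = (-8274, 79391, -70920) and equation n·P = 4632258.
Checking the remaining points: n·G = 4632258, n·H = 4632258, n·I = 4632258.
All equal 4632258, so all 6 points lie in one plane.

Yes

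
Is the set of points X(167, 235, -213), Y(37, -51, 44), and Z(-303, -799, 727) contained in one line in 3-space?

No

XY = (-130, -286, 257), XZ = (-470, -1034, 940).
XY × XZ = (-3102, 1410, 0).
The cross product is nonzero, so the points do not lie on one line.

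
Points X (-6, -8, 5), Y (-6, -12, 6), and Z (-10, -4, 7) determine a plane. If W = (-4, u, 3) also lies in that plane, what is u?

Coplanarity requires XY · (XZ × XW) = 0.
XY = (0, -4, 1), XZ = (-4, 4, 2); the triple product is linear in u with coefficient -4 and constant term -24.
Setting it to zero: u = -6.

-6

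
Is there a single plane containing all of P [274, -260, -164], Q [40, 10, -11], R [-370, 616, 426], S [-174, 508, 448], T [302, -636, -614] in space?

No

The plane through P, Q, R has normal n = PQ × PR = (25272, 39528, -31104) and equation n·X = 1748304.
Checking the remaining points: n·S = 1748304, n·T = 1590192.
Since n·T = 1590192 ≠ 1748304, T is off the plane and the points are not all coplanar.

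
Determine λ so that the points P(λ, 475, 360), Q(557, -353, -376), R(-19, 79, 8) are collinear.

Direction QR = (-576, 432, 384). From the y-coordinate of P, the parameter along the line is τ = (475 − (-353))/432 = 23/12.
Then λ = 557 + 23/12·(-576) = -547.

-547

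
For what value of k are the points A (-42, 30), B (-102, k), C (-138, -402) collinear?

-240

The three points are collinear iff det[AB; AC] = 0.
This determinant is linear in k: (96)k + (23040) = 0, so k = -240.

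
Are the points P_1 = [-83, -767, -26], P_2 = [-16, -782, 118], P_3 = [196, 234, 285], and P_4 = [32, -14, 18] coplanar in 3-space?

With P_1 as base: P_1P_2 = (67, -15, 144), P_1P_3 = (279, 1001, 311), P_1P_4 = (115, 753, 44).
P_1P_3 × P_1P_4 = (-190139, 23489, 94972).
P_1P_2 · (P_1P_3 × P_1P_4) = 584320.
Since 584320 ≠ 0, the four points are not coplanar.

No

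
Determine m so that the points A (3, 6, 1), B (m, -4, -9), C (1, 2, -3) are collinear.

-2

Direction AC = (-2, -4, -4). From the y-coordinate of B, the parameter along the line is τ = (-4 − 6)/(-4) = 5/2.
Then m = 3 + 5/2·(-2) = -2.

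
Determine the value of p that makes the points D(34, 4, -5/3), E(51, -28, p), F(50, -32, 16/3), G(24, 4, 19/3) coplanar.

Normal to plane DFG: n = (-288, -198, -360); plane equation n·P = -9984.
Requiring n·E = -9984: (-360)p + (-9144) = -9984.
So p = 7/3.

7/3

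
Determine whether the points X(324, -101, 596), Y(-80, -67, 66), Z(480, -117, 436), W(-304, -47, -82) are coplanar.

With X as base: XY = (-404, 34, -530), XZ = (156, -16, -160), XW = (-628, 54, -678).
XZ × XW = (19488, 206248, -1624).
XY · (XZ × XW) = 0.
The scalar triple product vanishes, so the four points are coplanar.

Yes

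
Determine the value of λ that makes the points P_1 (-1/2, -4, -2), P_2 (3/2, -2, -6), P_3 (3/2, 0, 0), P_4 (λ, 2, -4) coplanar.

7/2

Normal to plane P_1P_2P_3: n = (20, -12, 4); plane equation n·P = 30.
Requiring n·P_4 = 30: (20)λ + (-40) = 30.
So λ = 7/2.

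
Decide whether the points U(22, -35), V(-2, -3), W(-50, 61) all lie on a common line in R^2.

Yes

UV = (-24, 32), UW = (-72, 96).
Checking proportionality: UW = 3·UV, so the vectors are parallel and the points are collinear.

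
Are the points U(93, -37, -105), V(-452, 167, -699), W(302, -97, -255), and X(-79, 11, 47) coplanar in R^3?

A normal to the plane through U, V, W is n = UV × UW = (-66240, -205896, -9936).
The plane has equation n·P = 2501112. For X: n·X = 2501112.
Equal, so X lies in the plane and all four are coplanar.

Yes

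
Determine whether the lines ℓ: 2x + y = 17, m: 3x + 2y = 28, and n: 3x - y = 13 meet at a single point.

Lines aᵢx + bᵢy = cᵢ with pairwise distinct directions are concurrent exactly when det[aᵢ bᵢ cᵢ] = 0.
Here the determinant is 0.
It vanishes, so the lines are concurrent at (6, 5).

Yes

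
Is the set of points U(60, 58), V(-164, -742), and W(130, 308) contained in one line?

UV = (-224, -800), UW = (70, 250).
Checking proportionality: UW = -5/16·UV, so the vectors are parallel and the points are collinear.

Yes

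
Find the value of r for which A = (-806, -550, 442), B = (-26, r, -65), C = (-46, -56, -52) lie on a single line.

Direction AC = (760, 494, -494). From the x-coordinate of B, the parameter along the line is τ = (-26 − (-806))/760 = 39/38.
Then r = (-550) + 39/38·(494) = -43.

-43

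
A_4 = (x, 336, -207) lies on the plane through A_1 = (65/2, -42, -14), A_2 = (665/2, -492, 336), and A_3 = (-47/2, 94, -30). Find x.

-361/2

The plane through A_1, A_2, A_3 has equation −40400x − 14800y + 15600z = -909800.
Substituting A_4: (-40400)x + (-8202000) = -909800, so x = -361/2.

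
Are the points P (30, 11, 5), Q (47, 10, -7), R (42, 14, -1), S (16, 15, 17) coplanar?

The four points are coplanar iff the 3×3 determinant with rows PQ, PR, PS is zero.
Rows: (17, -1, -12), (12, 3, -6), (-14, 4, 12).
Expanding along the first row: (17)(60) − (-1)(60) + (-12)(90) = 0.
Zero determinant ⇒ coplanar.

Yes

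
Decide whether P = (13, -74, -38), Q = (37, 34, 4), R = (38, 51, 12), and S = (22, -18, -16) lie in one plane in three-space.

With P as base: PQ = (24, 108, 42), PR = (25, 125, 50), PS = (9, 56, 22).
PR × PS = (-50, -100, 275).
PQ · (PR × PS) = -450.
Since -450 ≠ 0, the four points are not coplanar.

No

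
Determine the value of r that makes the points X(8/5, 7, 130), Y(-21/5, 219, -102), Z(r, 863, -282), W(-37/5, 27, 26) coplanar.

161/5

The points are coplanar iff XY · (XZ × XW) = 0.
Expanding, this is linear in r: (17408)r + (-2802688/5) = 0.
So r = 161/5.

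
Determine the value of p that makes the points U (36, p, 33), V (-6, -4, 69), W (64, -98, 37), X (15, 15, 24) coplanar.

-38

Coplanarity ⇔ det[UV; UW; UX] = 0.
Expanding, this is linear in p: (-2478)p + (-94164) = 0.
So p = -38.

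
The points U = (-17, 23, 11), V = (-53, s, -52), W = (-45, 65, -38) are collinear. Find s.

Direction UW = (-28, 42, -49). From the x-coordinate of V, the parameter along the line is τ = (-53 − (-17))/(-28) = 9/7.
Then s = 23 + 9/7·(42) = 77.

77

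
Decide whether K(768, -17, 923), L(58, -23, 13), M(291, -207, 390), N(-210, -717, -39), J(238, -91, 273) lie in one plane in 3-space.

Yes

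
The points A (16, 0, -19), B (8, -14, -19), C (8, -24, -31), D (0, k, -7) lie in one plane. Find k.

-18

Coplanarity ⇔ det[AB; AC; AD] = 0.
Expanding, this is linear in k: (-96)k + (-1728) = 0.
So k = -18.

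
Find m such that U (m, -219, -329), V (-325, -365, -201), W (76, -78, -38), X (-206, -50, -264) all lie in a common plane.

-401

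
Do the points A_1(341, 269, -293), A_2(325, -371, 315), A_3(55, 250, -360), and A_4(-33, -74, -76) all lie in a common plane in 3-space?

Yes

The four points are coplanar iff the 3×3 determinant with rows A_1A_2, A_1A_3, A_1A_4 is zero.
Rows: (-16, -640, 608), (-286, -19, -67), (-374, -343, 217).
Expanding along the first row: (-16)(-27104) − (-640)(-87120) + (608)(90992) = 0.
Zero determinant ⇒ coplanar.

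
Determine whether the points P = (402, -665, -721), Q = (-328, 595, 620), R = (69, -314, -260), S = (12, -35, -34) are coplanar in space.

A normal to the plane through P, Q, R is n = PQ × PR = (110169, -110023, 163350).
The plane has equation n·X = -322117. For S: n·S = -381067.
-381067 ≠ -322117, so S is off the plane.

No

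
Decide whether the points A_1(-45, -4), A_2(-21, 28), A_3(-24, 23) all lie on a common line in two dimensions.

No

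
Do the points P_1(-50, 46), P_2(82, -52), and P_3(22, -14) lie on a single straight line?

P_1P_2 = (132, -98), P_1P_3 = (72, -60).
Twice the signed area of △P_1P_2P_3 is (132)(-60) − (-98)(72) = -864.
The area is nonzero, so the three points are not collinear.

No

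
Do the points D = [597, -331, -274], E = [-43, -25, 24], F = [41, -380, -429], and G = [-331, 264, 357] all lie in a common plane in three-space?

Yes

The four points are coplanar iff the 3×3 determinant with rows DE, DF, DG is zero.
Rows: (-640, 306, 298), (-556, -49, -155), (-928, 595, 631).
Expanding along the first row: (-640)(61306) − (306)(-494676) + (298)(-376292) = 0.
Zero determinant ⇒ coplanar.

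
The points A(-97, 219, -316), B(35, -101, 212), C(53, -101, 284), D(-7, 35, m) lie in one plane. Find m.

44

Normal to plane ABC: n = (-23040, 0, 5760); plane equation n·P = 414720.
Requiring n·D = 414720: (5760)m + (161280) = 414720.
So m = 44.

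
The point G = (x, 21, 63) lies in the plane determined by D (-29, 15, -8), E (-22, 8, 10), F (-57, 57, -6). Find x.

Coplanarity requires DE · (DF × DG) = 0.
DE = (7, -7, 18), DF = (-28, 42, 2); the triple product is linear in x with coefficient -770 and constant term -18480.
Setting it to zero: x = -24.

-24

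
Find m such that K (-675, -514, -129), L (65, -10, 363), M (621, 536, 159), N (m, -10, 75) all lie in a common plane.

-31

The points are coplanar iff KL · (KM × KN) = 0.
Expanding, this is linear in m: (-371448)m + (-11514888) = 0.
So m = -31.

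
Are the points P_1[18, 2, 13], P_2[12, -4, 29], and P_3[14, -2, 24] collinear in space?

No

P_1P_2 = (-6, -6, 16), P_1P_3 = (-4, -4, 11).
Comparing components 2 and 3: (-6)(11) − (16)(-4) = -2 ≠ 0, so P_1P_2 and P_1P_3 are not parallel and the points are not collinear.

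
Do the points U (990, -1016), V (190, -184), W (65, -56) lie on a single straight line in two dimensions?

UV = (-800, 832), UW = (-925, 960).
det[UV; UW] = (-800)(960) − (832)(-925) = 1600.
The determinant is nonzero, so they are not collinear.

No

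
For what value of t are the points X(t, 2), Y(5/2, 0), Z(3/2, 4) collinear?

The three points are collinear iff det[XY; XZ] = 0.
This determinant is linear in t: (-4)t + (8) = 0, so t = 2.

2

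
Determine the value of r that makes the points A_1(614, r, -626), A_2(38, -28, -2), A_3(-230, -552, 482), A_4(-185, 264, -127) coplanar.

524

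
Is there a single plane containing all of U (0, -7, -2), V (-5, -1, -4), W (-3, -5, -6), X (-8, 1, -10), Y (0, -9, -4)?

The plane through U, V, W has normal n = UV × UW = (-20, -14, 8) and equation n·P = 82.
Checking the remaining points: n·X = 66, n·Y = 94.
Since n·X = 66 ≠ 82, X is off the plane and the points are not all coplanar.

No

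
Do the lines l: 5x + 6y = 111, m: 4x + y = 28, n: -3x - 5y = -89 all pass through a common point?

Intersecting l and m: solving the 2×2 system gives (x, y) = (3, 16).
Substitute into n: (-3)(3) + (-5)(16) = -89.
This equals -89, so (3, 16) lies on all three lines and they are concurrent.

Yes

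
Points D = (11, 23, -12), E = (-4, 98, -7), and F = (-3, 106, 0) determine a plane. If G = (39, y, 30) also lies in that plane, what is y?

-26

Coplanarity requires DE · (DF × DG) = 0.
DE = (-15, 75, 5), DF = (-14, 83, 12); the triple product is linear in y with coefficient 110 and constant term 2860.
Setting it to zero: y = -26.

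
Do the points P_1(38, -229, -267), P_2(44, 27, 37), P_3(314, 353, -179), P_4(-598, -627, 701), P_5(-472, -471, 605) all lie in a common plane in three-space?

The plane through P_1, P_2, P_3 has normal n = P_1P_2 × P_1P_3 = (-154400, 83376, -67164) and equation n·P = -7027516.
Checking the remaining points: n·P_4 = -7027516, n·P_5 = -7027516.
All equal -7027516, so all 5 points lie in one plane.

Yes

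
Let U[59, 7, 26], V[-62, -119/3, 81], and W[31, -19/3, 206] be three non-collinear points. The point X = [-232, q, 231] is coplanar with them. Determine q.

-319/3

The plane through U, V, W has equation −(23000/3)x + 20240y + (920/3)z = -302680.
Substituting X: (20240)q + (5548520/3) = -302680, so q = -319/3.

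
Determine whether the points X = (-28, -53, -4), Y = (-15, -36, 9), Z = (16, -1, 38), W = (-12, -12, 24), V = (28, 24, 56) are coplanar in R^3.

No

The plane through X, Y, Z has normal n = XY × XZ = (38, 26, -72) and equation n·P = -2154.
Checking the remaining points: n·W = -2496, n·V = -2344.
Since n·W = -2496 ≠ -2154, W is off the plane and the points are not all coplanar.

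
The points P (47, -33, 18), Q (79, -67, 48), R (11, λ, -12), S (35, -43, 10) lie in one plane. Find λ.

-21

The points are coplanar iff PQ · (PR × PS) = 0.
Expanding, this is linear in λ: (104)λ + (2184) = 0.
So λ = -21.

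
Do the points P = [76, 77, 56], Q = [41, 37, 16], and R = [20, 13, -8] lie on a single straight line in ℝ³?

Yes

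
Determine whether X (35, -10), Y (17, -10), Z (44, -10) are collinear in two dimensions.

XY = (-18, 0), XZ = (9, 0).
Twice the signed area of △XYZ is (-18)(0) − (0)(9) = 0.
The triangle is degenerate (zero area), so the points are collinear.

Yes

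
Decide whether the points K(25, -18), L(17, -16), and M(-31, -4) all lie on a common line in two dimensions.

Yes

KL = (-8, 2), KM = (-56, 14).
Checking proportionality: KM = 7·KL, so the vectors are parallel and the points are collinear.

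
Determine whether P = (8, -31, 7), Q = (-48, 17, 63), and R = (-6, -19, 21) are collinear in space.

PQ = (-56, 48, 56), PR = (-14, 12, 14).
Each component of PR is 1/4 times the corresponding component of PQ, so PR = 1/4·PQ and the points are collinear.

Yes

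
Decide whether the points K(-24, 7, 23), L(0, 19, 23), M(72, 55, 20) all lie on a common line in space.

KL = (24, 12, 0), KM = (96, 48, -3).
KL × KM = (-36, 72, 0).
The cross product is nonzero, so the points do not lie on one line.

No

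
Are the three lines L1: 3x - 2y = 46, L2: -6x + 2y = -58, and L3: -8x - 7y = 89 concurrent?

No

Lines aᵢx + bᵢy = cᵢ with pairwise distinct directions are concurrent exactly when det[aᵢ bᵢ cᵢ] = 0.
Here the determinant is -12.
Nonzero, so no common point exists.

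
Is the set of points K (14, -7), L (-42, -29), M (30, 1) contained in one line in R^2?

No

KL = (-56, -22), KM = (16, 8).
If collinear, KM would be a scalar multiple of KL. But (-56)·(8) ≠ (-22)·(16) (difference -96), so they are not parallel; the points are not collinear.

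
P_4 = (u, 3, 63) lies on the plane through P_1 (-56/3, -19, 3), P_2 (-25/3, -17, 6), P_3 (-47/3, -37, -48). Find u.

-13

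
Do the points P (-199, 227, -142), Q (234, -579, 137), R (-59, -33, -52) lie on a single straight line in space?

PQ = (433, -806, 279), PR = (140, -260, 90).
Comparing components 3 and 1: (279)(140) − (433)(90) = 90 ≠ 0, so PQ and PR are not parallel and the points are not collinear.

No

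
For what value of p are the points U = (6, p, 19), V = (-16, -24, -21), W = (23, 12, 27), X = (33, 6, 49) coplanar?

The points are coplanar iff UV · (UW × UX) = 0.
Expanding, this is linear in p: (378)p + (9072) = 0.
So p = -24.

-24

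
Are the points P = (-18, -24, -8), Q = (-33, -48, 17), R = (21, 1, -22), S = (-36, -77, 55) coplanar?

The four points are coplanar iff the 3×3 determinant with rows PQ, PR, PS is zero.
Rows: (-15, -24, 25), (39, 25, -14), (-18, -53, 63).
Expanding along the first row: (-15)(833) − (-24)(2205) + (25)(-1617) = 0.
Zero determinant ⇒ coplanar.

Yes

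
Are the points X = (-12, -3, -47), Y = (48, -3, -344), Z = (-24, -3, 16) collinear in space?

XY = (60, 0, -297), XZ = (-12, 0, 63).
XY × XZ = (0, -216, 0).
The cross product is nonzero, so the points do not lie on one line.

No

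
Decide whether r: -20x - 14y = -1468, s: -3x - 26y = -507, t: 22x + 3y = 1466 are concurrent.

Yes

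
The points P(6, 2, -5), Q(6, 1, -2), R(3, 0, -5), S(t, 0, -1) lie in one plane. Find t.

5

Normal to plane PQR: n = (6, -9, -3); plane equation n·X = 33.
Requiring n·S = 33: (6)t + (3) = 33.
So t = 5.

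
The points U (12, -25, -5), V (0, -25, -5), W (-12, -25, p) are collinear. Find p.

Collinearity requires UV × UW = 0; each component is linear in p.
The y-component gives (12)p + (60) = 0, so p = -5.
The remaining components then also vanish.

-5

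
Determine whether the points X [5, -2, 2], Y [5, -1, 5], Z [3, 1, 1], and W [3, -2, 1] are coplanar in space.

With X as base: XY = (0, 1, 3), XZ = (-2, 3, -1), XW = (-2, 0, -1).
XZ × XW = (-3, 0, 6).
XY · (XZ × XW) = 18.
Since 18 ≠ 0, the four points are not coplanar.

No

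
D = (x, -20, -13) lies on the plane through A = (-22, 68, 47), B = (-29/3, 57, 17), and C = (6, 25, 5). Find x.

85/3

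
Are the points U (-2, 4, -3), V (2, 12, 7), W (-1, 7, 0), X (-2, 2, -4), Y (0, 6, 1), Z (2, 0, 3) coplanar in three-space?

No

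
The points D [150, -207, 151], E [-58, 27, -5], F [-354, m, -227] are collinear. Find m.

Collinearity requires DE × DF = 0; each component is linear in m.
The x-component gives (156)m + (-56160) = 0, so m = 360.
The remaining components then also vanish.

360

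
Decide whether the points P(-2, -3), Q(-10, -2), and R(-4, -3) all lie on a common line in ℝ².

PQ = (-8, 1), PR = (-2, 0).
Twice the signed area of △PQR is (-8)(0) − (1)(-2) = 2.
The area is nonzero, so the three points are not collinear.

No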